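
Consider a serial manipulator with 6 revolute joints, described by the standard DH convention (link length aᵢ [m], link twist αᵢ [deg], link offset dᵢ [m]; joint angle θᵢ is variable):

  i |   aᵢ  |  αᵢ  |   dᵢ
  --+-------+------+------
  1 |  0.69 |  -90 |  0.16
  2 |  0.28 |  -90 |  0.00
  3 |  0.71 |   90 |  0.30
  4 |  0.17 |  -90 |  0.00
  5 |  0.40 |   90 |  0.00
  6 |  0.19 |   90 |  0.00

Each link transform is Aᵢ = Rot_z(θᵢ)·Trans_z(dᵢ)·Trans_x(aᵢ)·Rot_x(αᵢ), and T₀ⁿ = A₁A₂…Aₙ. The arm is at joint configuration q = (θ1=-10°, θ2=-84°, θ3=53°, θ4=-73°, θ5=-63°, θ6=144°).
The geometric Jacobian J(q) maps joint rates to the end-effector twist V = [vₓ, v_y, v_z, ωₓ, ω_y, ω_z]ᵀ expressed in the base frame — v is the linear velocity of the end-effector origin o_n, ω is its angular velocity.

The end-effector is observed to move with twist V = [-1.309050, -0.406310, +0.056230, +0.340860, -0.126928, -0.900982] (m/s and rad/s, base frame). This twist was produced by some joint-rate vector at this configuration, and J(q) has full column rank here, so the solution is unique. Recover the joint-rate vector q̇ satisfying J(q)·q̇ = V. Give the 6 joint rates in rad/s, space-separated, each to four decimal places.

o_n = [0.7422, -0.7260, 1.1443]
J₁: ẑ×o_n = [0.7260, 0.7422, -0.0000], ω = ẑ
J2: z=[0.1736, 0.9848, 0.0000] o=[0.6795, -0.1198, 0.1600] → [0.9694, -0.1709, -0.1670, 0.1736, 0.9848, 0.0000]
J3: z=[0.9794, -0.1727, -0.1045] o=[0.7083, -0.1249, 0.4385] → [-0.1847, -0.6949, -0.5829, 0.9794, -0.1727, -0.1045]
J4: z=[0.1867, 0.5782, 0.7943] o=[0.9477, -0.7429, 0.8321] → [0.1671, -0.2215, 0.1220, 0.1867, 0.5782, 0.7943]
J5: z=[0.2130, -0.8131, 0.5418] o=[0.7846, -0.7544, 0.8788] → [-0.2313, -0.0796, -0.0285, 0.2130, -0.8131, 0.5418]
J6: z=[0.9393, 0.3231, 0.1156] o=[0.6770, -0.5607, 1.2118] → [-0.0027, 0.0709, -0.1763, 0.9393, 0.3231, 0.1156]
q̇ = J⁺·V = [-0.7600, -0.9540, 0.0780, 0.1950, -0.6520, 0.5670]

-0.7600 -0.9540 0.0780 0.1950 -0.6520 0.5670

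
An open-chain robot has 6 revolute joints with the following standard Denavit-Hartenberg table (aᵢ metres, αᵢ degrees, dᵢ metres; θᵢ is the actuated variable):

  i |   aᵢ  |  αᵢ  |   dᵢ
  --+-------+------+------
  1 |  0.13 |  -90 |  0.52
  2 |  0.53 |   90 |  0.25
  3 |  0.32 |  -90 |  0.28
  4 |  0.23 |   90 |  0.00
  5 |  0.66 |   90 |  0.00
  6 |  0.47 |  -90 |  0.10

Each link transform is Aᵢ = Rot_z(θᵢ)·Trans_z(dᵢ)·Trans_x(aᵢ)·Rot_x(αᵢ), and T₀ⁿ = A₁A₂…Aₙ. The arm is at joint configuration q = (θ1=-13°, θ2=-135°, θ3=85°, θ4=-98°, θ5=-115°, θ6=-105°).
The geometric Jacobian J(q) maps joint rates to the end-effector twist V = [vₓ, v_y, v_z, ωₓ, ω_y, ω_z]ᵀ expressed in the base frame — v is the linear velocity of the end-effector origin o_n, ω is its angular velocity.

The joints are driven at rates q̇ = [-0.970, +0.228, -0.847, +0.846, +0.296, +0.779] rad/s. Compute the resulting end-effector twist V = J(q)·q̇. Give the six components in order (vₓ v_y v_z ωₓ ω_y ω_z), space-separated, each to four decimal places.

0.6935 0.2195 1.2285 1.9426 -0.3086 -0.6874

o_n = [-0.5449, 1.1419, 1.0759]
J₁: ẑ×o_n = [-1.1419, -0.5449, 0.0000], ω = ẑ
J2: z=[0.2250, 0.9744, 0.0000] o=[0.1267, -0.0292, 0.5200] → [0.5417, -0.1251, 0.9178, 0.2250, 0.9744, 0.0000]
J3: z=[-0.6890, 0.1591, -0.7071] o=[-0.1823, 0.2987, 0.8948] → [0.6251, 0.3813, -0.5233, -0.6890, 0.1591, -0.7071]
J4: z=[0.7060, -0.0735, -0.7044] o=[-0.3227, 0.6582, 0.7165] → [0.3142, -0.0972, 0.3251, 0.7060, -0.0735, -0.7044]
J5: z=[-0.0666, -0.9971, 0.0374] o=[-0.4849, 0.6630, 0.5535] → [-0.5388, 0.0325, -0.0918, -0.0666, -0.9971, 0.0374]
J6: z=[0.9374, -0.0497, 0.3447] o=[-0.7105, 0.7012, 1.1725] → [-0.1471, 0.1476, 0.4213, 0.9374, -0.0497, 0.3447]
V = J·q̇ = [0.6935, 0.2195, 1.2285, 1.9426, -0.3086, -0.6874]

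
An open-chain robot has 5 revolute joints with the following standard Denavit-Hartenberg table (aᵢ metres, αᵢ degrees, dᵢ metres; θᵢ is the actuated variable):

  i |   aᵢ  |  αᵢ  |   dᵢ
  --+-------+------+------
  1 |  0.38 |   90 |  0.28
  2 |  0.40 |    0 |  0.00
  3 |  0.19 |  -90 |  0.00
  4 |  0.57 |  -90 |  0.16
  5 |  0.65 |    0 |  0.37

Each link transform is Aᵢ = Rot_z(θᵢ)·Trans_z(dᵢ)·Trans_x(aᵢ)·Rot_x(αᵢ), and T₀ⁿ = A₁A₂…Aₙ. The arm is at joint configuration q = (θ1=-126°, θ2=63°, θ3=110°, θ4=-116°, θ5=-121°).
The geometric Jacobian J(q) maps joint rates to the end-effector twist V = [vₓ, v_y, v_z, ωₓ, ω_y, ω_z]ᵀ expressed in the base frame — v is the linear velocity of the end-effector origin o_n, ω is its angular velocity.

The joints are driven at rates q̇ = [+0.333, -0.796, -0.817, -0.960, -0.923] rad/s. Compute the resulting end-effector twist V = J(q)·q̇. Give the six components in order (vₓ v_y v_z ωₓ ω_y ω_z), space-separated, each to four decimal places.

o_n = [-0.3363, 0.1728, -0.0243]
J₁: ẑ×o_n = [-0.1728, -0.3363, 0.0000], ω = ẑ
J2: z=[-0.8090, 0.5878, 0.0000] o=[-0.2234, -0.3074, 0.2800] → [-0.1789, -0.2462, -0.3221, -0.8090, 0.5878, 0.0000]
J3: z=[-0.8090, 0.5878, 0.0000] o=[-0.3301, -0.4543, 0.6364] → [-0.3883, -0.5345, -0.5037, -0.8090, 0.5878, 0.0000]
J4: z=[0.0716, 0.0986, -0.9925] o=[-0.2193, -0.3018, 0.6596] → [0.4036, 0.1651, 0.0455, 0.0716, 0.0986, -0.9925]
J5: z=[0.1697, 0.9794, 0.1095] o=[-0.7680, -0.1855, 0.4703] → [-0.5236, 0.1312, -0.3620, 0.1697, 0.9794, 0.1095]
V = J·q̇ = [0.4980, 0.2410, 0.9584, 1.0795, -1.9467, 1.1847]

0.4980 0.2410 0.9584 1.0795 -1.9467 1.1847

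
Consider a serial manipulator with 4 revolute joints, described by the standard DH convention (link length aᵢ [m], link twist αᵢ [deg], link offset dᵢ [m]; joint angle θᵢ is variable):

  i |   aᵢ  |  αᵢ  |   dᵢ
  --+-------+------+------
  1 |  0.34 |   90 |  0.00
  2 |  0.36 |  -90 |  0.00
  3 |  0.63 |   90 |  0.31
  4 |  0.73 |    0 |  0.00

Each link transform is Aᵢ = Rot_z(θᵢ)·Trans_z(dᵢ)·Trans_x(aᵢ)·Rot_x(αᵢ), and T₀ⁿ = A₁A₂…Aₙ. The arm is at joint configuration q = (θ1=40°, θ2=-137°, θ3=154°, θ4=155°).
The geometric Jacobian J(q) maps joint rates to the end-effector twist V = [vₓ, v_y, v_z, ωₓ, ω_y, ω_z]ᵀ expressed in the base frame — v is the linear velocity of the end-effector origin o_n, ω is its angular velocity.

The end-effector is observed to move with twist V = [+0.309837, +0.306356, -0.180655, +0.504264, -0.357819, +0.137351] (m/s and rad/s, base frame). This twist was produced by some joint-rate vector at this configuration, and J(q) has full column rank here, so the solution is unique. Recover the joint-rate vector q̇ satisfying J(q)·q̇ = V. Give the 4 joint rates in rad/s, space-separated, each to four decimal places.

-0.1000 0.0320 -0.0670 -0.6300

o_n = [0.3749, 0.2965, -0.7172]
J₁: ẑ×o_n = [-0.2965, 0.3749, 0.0000], ω = ẑ
J2: z=[0.6428, -0.7660, 0.0000] o=[0.2605, 0.2185, 0.0000] → [0.5494, 0.4610, 0.1378, 0.6428, -0.7660, 0.0000]
J3: z=[0.5224, 0.4384, -0.7314] o=[0.0588, 0.0493, -0.2455] → [-0.0260, 0.0152, -0.0094, 0.5224, 0.4384, -0.7314]
J4: z=[-0.8233, 0.4824, -0.2990] o=[0.3604, 0.6630, -0.0861] → [-0.4141, -0.5240, 0.2948, -0.8233, 0.4824, -0.2990]
q̇ = J⁺·V = [-0.1000, 0.0320, -0.0670, -0.6300]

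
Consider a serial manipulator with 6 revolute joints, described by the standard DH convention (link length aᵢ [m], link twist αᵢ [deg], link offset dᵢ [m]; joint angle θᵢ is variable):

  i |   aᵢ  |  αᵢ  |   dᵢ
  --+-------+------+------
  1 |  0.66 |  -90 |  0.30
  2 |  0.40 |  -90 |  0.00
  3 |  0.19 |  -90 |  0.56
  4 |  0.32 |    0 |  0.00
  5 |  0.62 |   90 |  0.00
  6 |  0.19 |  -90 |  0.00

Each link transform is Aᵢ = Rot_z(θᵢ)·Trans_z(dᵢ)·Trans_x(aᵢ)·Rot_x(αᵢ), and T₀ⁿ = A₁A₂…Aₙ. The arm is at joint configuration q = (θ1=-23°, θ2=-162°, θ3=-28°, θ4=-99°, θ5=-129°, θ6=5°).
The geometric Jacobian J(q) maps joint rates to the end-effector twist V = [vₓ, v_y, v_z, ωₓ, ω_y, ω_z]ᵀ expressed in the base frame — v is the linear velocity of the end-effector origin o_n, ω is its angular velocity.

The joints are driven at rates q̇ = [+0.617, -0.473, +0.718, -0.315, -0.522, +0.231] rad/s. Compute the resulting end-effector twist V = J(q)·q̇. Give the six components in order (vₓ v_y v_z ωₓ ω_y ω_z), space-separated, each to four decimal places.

-0.0184 0.9090 -0.3550 0.5070 0.1613 1.0783

o_n = [0.5597, -0.4583, 0.5777]
J₁: ẑ×o_n = [0.4583, 0.5597, -0.0000], ω = ẑ
J2: z=[0.3907, 0.9205, 0.0000] o=[0.6075, -0.2579, 0.3000] → [0.2556, -0.1085, -0.0343, 0.3907, 0.9205, 0.0000]
J3: z=[0.2845, -0.1207, 0.9511] o=[0.2574, -0.1092, 0.4236] → [0.3133, 0.2437, -0.0628, 0.2845, -0.1207, 0.9511]
J4: z=[-0.7560, -0.6383, 0.1451] o=[0.3046, -0.0324, 1.0080] → [0.3365, -0.2884, 0.4848, -0.7560, -0.6383, 0.1451]
J5: z=[-0.7560, -0.6383, 0.1451] o=[0.4240, -0.1086, 1.2950] → [0.5086, -0.5226, 0.3509, -0.7560, -0.6383, 0.1451]
J6: z=[-0.6284, 0.6458, -0.4336] o=[0.5376, -0.3684, 0.7436] → [-0.1461, -0.1139, 0.0422, -0.6284, 0.6458, -0.4336]
V = J·q̇ = [-0.0184, 0.9090, -0.3550, 0.5070, 0.1613, 1.0783]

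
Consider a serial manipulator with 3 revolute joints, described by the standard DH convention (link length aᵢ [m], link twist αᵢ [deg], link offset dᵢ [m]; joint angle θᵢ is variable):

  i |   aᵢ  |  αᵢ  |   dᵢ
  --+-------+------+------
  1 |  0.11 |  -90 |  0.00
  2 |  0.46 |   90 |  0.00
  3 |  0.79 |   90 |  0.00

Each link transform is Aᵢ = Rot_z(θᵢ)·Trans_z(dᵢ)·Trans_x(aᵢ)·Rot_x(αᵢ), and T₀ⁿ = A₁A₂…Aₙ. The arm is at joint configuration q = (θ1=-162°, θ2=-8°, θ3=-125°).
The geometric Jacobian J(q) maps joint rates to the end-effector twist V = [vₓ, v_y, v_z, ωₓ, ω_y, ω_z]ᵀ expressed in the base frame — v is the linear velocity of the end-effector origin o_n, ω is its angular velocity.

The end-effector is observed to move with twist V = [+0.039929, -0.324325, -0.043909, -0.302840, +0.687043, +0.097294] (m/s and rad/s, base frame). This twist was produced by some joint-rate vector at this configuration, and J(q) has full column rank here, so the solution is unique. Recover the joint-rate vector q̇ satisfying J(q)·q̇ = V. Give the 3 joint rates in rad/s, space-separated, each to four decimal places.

0.6360 -0.7470 -0.5440

o_n = [-0.3111, 0.5794, 0.0010]
J₁: ẑ×o_n = [-0.5794, -0.3111, 0.0000], ω = ẑ
J2: z=[0.3090, -0.9511, 0.0000] o=[-0.1046, -0.0340, 0.0000] → [-0.0009, -0.0003, -0.0068, 0.3090, -0.9511, 0.0000]
J3: z=[0.1324, 0.0430, 0.9903] o=[-0.5378, -0.1748, 0.0640] → [-0.7495, 0.2329, 0.0901, 0.1324, 0.0430, 0.9903]
q̇ = J⁺·V = [0.6360, -0.7470, -0.5440]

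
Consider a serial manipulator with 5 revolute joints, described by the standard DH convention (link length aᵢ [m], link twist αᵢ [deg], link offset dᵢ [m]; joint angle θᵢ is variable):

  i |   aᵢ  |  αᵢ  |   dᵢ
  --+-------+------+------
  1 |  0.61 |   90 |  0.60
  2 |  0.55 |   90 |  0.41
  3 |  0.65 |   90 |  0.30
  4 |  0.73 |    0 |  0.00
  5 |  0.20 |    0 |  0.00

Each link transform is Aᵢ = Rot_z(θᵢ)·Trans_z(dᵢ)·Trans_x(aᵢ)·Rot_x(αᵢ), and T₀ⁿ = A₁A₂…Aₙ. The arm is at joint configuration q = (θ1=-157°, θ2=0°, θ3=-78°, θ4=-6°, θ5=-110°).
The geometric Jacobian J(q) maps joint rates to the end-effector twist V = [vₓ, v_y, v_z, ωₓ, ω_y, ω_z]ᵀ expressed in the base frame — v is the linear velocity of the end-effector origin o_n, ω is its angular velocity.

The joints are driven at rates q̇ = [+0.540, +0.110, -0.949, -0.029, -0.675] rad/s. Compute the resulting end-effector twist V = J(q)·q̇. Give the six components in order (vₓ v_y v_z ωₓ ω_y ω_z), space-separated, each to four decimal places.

1.8950 -0.1726 0.0493 -0.7340 -0.0331 1.4890

o_n = [-0.9822, -1.3405, 0.5561]
J₁: ẑ×o_n = [1.3405, -0.9822, 0.0000], ω = ẑ
J2: z=[-0.3907, 0.9205, 0.0000] o=[-0.5615, -0.2383, 0.6000] → [-0.0404, -0.0172, 0.8179, -0.3907, 0.9205, 0.0000]
J3: z=[-0.0000, 0.0000, -1.0000] o=[-1.2280, -0.0758, 0.6000] → [-1.2647, -0.2458, 0.0000, -0.0000, 0.0000, -1.0000]
J4: z=[0.9816, 0.1908, -0.0000] o=[-1.1040, -0.7139, 0.3000] → [0.0489, -0.2514, -0.6383, 0.9816, 0.1908, -0.0000]
J5: z=[0.9816, 0.1908, -0.0000] o=[-0.9654, -1.4266, 0.3763] → [0.0343, -0.1765, 0.0877, 0.9816, 0.1908, -0.0000]
V = J·q̇ = [1.8950, -0.1726, 0.0493, -0.7340, -0.0331, 1.4890]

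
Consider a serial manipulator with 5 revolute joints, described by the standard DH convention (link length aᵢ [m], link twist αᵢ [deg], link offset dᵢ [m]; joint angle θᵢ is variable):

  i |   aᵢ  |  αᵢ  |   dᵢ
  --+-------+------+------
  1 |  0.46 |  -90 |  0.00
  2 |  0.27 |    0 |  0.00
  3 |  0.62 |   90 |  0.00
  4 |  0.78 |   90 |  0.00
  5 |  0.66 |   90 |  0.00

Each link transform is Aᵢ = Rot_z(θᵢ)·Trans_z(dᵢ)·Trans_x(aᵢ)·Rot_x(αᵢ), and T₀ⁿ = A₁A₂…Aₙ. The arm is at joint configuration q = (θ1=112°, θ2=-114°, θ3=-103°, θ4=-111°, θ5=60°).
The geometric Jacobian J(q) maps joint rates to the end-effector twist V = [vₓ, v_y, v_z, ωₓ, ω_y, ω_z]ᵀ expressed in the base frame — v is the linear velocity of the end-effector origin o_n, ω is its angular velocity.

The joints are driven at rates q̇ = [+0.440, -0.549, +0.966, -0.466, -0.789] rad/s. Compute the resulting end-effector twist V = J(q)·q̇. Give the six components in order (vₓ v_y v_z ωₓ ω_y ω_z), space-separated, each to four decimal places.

o_n = [0.7673, 0.8673, -0.3436]
J₁: ẑ×o_n = [-0.8673, 0.7673, 0.0000], ω = ẑ
J2: z=[-0.9272, -0.3746, 0.0000] o=[-0.1723, 0.4265, 0.0000] → [0.1287, -0.3185, -0.0567, -0.9272, -0.3746, 0.0000]
J3: z=[-0.9272, -0.3746, 0.0000] o=[-0.1312, 0.3247, 0.2467] → [0.2211, -0.5472, -0.1665, -0.9272, -0.3746, 0.0000]
J4: z=[-0.2254, 0.5580, -0.7986] o=[0.0543, -0.1344, -0.1265] → [0.6788, -0.6183, -0.6236, -0.2254, 0.5580, -0.7986]
J5: z=[-0.6116, 0.5571, 0.5618] o=[0.6458, 0.3454, 0.0418] → [-0.5079, -0.1674, -0.3868, -0.6116, 0.5571, 0.5618]
V = J·q̇ = [-0.1543, 0.4041, 0.4661, 0.2010, -0.8558, 0.3689]

-0.1543 0.4041 0.4661 0.2010 -0.8558 0.3689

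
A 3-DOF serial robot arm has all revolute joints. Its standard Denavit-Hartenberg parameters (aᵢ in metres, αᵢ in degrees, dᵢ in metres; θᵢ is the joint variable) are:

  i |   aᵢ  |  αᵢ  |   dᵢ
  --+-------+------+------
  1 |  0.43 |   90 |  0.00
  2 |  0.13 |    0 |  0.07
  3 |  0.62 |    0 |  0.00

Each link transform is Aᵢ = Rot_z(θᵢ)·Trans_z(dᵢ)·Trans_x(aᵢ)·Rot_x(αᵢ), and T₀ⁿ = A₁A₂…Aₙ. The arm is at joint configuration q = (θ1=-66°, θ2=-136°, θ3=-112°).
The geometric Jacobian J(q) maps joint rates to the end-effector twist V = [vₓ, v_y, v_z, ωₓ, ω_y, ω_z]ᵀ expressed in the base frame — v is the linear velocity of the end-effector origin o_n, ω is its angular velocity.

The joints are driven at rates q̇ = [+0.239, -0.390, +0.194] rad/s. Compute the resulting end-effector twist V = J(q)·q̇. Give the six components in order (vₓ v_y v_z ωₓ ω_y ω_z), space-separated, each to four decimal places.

o_n = [-0.0216, -0.1237, 0.4845]
J₁: ẑ×o_n = [0.1237, -0.0216, 0.0000], ω = ẑ
J2: z=[-0.9135, -0.4067, 0.0000] o=[0.1749, -0.3928, 0.0000] → [-0.1971, 0.4427, -0.3258, -0.9135, -0.4067, 0.0000]
J3: z=[-0.9135, -0.4067, 0.0000] o=[0.0729, -0.3359, -0.0903] → [-0.2338, 0.5252, -0.2323, -0.9135, -0.4067, 0.0000]
V = J·q̇ = [0.0611, -0.0759, 0.0820, 0.1791, 0.0797, 0.2390]

0.0611 -0.0759 0.0820 0.1791 0.0797 0.2390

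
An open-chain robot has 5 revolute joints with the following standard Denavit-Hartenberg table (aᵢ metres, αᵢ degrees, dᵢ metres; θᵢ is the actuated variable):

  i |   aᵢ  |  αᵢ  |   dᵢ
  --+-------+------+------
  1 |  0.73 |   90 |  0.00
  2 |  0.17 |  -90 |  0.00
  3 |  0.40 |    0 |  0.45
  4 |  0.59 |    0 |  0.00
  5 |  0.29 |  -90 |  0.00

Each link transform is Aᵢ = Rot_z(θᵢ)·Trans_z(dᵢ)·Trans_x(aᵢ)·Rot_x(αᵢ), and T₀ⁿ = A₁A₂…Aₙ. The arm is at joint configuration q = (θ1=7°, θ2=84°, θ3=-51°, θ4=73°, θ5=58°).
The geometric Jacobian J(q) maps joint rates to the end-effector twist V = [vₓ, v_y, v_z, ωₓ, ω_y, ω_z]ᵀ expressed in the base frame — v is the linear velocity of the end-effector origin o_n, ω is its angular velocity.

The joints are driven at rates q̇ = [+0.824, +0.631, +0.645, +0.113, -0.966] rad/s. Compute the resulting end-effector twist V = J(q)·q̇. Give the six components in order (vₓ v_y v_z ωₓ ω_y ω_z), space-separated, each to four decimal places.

-0.9229 0.7804 -0.1233 0.2822 -0.6011 0.8023

o_n = [0.3622, 0.2417, 1.0606]
J₁: ẑ×o_n = [-0.2417, 0.3622, 0.0000], ω = ẑ
J2: z=[0.1219, -0.9925, 0.0000] o=[0.7246, 0.0890, 0.0000] → [-1.0527, -0.1293, -0.3410, 0.1219, -0.9925, 0.0000]
J3: z=[-0.9871, -0.1212, 0.1045] o=[0.7422, 0.0911, 0.1691] → [-0.1238, 0.8403, -0.1947, -0.9871, -0.1212, 0.1045]
J4: z=[-0.9871, -0.1212, 0.1045] o=[0.3620, -0.2687, 0.4665] → [-0.1254, 0.5865, -0.5038, -0.9871, -0.1212, 0.1045]
J5: z=[-0.9871, -0.1212, 0.1045] o=[0.3918, -0.0424, 1.0105] → [-0.0358, 0.0463, -0.2840, -0.9871, -0.1212, 0.1045]
V = J·q̇ = [-0.9229, 0.7804, -0.1233, 0.2822, -0.6011, 0.8023]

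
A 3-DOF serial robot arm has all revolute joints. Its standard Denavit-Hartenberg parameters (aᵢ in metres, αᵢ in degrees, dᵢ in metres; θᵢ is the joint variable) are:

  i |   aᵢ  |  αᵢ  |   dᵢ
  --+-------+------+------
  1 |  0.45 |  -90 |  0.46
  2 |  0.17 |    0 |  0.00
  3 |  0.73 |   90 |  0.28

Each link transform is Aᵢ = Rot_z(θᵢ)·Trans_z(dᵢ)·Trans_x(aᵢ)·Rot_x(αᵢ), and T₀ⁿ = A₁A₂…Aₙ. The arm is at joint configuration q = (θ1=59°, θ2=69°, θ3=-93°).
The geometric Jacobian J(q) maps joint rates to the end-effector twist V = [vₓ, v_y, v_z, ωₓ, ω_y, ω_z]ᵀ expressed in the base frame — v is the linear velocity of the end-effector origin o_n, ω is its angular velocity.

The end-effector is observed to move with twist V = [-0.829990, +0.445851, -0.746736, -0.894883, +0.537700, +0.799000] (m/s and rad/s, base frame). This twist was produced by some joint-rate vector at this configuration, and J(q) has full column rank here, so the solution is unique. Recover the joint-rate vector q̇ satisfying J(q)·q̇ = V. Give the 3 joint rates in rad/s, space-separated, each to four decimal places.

o_n = [0.3666, 1.1538, 0.5982]
J₁: ẑ×o_n = [-1.1538, 0.3666, 0.0000], ω = ẑ
J2: z=[-0.8572, 0.5150, 0.0000] o=[0.2318, 0.3857, 0.4600] → [0.0712, 0.1185, -0.7278, -0.8572, 0.5150, 0.0000]
J3: z=[-0.8572, 0.5150, 0.0000] o=[0.2631, 0.4379, 0.3013] → [0.1529, 0.2545, -0.6669, -0.8572, 0.5150, 0.0000]
q̇ = J⁺·V = [0.7990, 0.8290, 0.2150]

0.7990 0.8290 0.2150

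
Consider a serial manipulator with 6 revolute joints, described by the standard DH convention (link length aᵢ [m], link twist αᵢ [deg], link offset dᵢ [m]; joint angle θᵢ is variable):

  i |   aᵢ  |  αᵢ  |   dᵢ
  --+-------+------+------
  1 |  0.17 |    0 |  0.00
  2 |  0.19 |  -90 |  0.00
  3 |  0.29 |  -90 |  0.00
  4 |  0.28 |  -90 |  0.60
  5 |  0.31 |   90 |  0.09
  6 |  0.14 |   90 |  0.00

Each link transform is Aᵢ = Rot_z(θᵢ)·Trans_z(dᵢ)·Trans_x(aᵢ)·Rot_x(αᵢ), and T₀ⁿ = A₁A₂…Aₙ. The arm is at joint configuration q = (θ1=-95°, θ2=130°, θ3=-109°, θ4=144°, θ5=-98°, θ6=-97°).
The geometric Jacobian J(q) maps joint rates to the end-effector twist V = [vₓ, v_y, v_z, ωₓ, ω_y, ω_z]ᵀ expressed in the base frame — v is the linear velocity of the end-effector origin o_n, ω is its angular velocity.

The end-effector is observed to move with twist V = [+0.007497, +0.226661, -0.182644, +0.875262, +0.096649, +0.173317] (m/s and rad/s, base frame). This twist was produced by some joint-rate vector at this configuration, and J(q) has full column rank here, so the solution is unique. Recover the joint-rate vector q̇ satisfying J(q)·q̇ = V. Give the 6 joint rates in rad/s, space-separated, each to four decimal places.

0.9280 -0.8140 0.1270 0.6820 -0.3300 -0.4860

o_n = [0.9002, 0.2513, 0.4082]
J₁: ẑ×o_n = [-0.2513, 0.9002, 0.0000], ω = ẑ
J2: z=[0.0000, 0.0000, 1.0000] o=[-0.0148, -0.1694, 0.0000] → [-0.4207, 0.9150, 0.0000, 0.0000, 0.0000, 1.0000]
J3: z=[-0.5736, 0.8192, 0.0000] o=[0.1408, -0.0604, 0.0000] → [0.3344, 0.2341, -0.8008, -0.5736, 0.8192, 0.0000]
J4: z=[0.7745, 0.5423, 0.3256] o=[0.0635, -0.1145, 0.2742] → [-0.0464, 0.1686, -0.1704, 0.7745, 0.5423, 0.3256]
J5: z=[-0.3073, 0.7725, -0.5558] o=[0.6830, 0.1184, 0.2554] → [0.1920, -0.0737, -0.2086, -0.3073, 0.7725, -0.5558]
J6: z=[-0.6553, 0.2517, 0.7122] o=[0.8693, 0.3686, 0.3383] → [0.1011, 0.0678, 0.0691, -0.6553, 0.2517, 0.7122]
q̇ = J⁺·V = [0.9280, -0.8140, 0.1270, 0.6820, -0.3300, -0.4860]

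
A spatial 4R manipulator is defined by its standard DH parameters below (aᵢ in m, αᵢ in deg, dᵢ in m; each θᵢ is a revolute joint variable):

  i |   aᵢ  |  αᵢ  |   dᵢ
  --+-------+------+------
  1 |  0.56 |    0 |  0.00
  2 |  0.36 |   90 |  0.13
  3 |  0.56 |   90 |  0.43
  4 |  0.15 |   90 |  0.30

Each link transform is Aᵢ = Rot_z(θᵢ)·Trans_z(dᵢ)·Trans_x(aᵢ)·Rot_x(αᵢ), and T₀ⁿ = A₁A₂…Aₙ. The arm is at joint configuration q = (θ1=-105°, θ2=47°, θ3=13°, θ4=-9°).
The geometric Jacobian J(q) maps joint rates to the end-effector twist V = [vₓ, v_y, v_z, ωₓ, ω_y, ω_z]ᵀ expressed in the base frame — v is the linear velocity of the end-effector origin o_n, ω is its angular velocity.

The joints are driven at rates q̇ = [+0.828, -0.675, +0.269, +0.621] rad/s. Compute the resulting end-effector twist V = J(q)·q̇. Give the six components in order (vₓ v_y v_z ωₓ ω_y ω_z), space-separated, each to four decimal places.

0.5743 -0.1733 0.2070 -0.1541 -0.2610 -0.4521

o_n = [0.1025, -1.7040, -0.0030]
J₁: ẑ×o_n = [1.7040, 0.1025, -0.0000], ω = ẑ
J2: z=[0.0000, 0.0000, 1.0000] o=[-0.1449, -0.5409, 0.0000] → [1.1631, 0.2474, -0.0000, 0.0000, 0.0000, 1.0000]
J3: z=[-0.8480, -0.5299, 0.0000] o=[0.0458, -0.8462, 0.1300] → [0.0705, -0.1128, 0.7575, -0.8480, -0.5299, 0.0000]
J4: z=[0.1192, -0.1908, -0.9744] o=[-0.0297, -1.5368, 0.2560] → [-0.1135, -0.0979, 0.0053, 0.1192, -0.1908, -0.9744]
V = J·q̇ = [0.5743, -0.1733, 0.2070, -0.1541, -0.2610, -0.4521]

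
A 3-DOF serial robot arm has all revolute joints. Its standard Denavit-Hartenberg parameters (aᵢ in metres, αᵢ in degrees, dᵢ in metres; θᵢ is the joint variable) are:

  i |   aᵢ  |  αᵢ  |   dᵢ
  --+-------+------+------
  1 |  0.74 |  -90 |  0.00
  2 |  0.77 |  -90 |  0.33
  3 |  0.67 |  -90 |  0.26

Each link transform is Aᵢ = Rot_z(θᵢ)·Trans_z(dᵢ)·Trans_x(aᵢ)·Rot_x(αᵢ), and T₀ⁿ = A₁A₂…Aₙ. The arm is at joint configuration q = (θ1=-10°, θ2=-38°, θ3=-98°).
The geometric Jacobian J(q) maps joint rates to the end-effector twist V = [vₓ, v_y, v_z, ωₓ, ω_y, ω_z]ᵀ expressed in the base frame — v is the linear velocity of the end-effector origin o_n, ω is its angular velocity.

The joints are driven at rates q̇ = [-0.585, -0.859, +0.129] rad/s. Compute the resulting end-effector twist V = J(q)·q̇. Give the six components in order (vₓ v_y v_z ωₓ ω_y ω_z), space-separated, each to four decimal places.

0.3161 -0.8950 0.6483 -0.0710 -0.8597 -0.6867

o_n = [1.5841, 0.7295, 0.2118]
J₁: ẑ×o_n = [-0.7295, 1.5841, 0.0000], ω = ẑ
J2: z=[0.1736, 0.9848, 0.0000] o=[0.7288, -0.1285, 0.0000] → [0.2086, -0.0368, -0.6934, 0.1736, 0.9848, 0.0000]
J3: z=[0.6063, -0.1069, -0.7880] o=[1.3836, 0.0911, 0.4741] → [0.5311, 0.0010, 0.4085, 0.6063, -0.1069, -0.7880]
V = J·q̇ = [0.3161, -0.8950, 0.6483, -0.0710, -0.8597, -0.6867]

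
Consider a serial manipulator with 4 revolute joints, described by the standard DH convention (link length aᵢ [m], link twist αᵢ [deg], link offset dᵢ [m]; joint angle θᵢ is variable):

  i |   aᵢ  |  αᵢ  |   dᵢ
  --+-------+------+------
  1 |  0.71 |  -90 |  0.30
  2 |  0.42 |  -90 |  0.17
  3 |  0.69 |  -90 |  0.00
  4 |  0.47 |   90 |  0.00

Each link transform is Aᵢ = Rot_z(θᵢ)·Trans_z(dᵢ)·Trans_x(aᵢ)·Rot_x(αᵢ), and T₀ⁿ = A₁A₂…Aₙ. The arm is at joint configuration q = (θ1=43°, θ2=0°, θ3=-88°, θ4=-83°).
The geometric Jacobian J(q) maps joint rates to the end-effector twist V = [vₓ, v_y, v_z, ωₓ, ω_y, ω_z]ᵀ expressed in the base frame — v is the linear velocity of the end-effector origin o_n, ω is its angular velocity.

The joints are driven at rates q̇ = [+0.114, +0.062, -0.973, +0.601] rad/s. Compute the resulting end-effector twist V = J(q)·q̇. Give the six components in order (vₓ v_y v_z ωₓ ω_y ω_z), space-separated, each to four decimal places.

-0.9202 -0.2600 0.0068 0.4113 0.4396 1.0870

o_n = [0.2202, 1.4590, -0.1665]
J₁: ẑ×o_n = [-1.4590, 0.2202, 0.0000], ω = ẑ
J2: z=[-0.6820, 0.7314, 0.0000] o=[0.5193, 0.4842, 0.3000] → [-0.3412, -0.3181, -0.4461, -0.6820, 0.7314, 0.0000]
J3: z=[-0.0000, 0.0000, -1.0000] o=[0.7105, 0.8950, 0.3000] → [0.5640, 0.4903, -0.0000, -0.0000, 0.0000, -1.0000]
J4: z=[0.7547, 0.6561, -0.0000] o=[0.2578, 1.4157, 0.3000] → [-0.3060, 0.3521, 0.0573, 0.7547, 0.6561, -0.0000]
V = J·q̇ = [-0.9202, -0.2600, 0.0068, 0.4113, 0.4396, 1.0870]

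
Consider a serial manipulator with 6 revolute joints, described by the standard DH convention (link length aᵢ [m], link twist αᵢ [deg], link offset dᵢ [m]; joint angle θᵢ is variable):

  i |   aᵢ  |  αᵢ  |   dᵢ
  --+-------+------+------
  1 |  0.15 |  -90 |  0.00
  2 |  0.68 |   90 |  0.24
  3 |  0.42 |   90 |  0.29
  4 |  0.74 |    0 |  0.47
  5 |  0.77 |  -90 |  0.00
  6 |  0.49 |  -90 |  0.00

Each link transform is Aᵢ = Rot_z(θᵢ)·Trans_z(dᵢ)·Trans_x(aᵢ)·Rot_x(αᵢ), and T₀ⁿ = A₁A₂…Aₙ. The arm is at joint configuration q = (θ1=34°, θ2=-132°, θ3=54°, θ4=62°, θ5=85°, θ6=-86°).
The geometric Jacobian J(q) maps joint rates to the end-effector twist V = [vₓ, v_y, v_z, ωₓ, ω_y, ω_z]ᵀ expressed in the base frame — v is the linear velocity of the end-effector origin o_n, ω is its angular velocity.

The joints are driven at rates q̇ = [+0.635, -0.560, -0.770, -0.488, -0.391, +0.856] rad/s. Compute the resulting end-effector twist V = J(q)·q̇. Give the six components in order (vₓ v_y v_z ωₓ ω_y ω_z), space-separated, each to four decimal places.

o_n = [-1.4257, -1.2612, 0.1981]
J₁: ẑ×o_n = [1.2612, -1.4257, 0.0000], ω = ẑ
J2: z=[-0.5592, 0.8290, 0.0000] o=[0.1244, 0.0839, 0.0000] → [0.1642, 0.1108, 2.0372, -0.5592, 0.8290, 0.0000]
J3: z=[-0.6161, -0.4156, -0.6691] o=[-0.3871, 0.0284, 0.5053] → [-0.7352, 0.5056, 0.3629, -0.6161, -0.4156, -0.6691]
J4: z=[-0.1201, -0.7900, 0.6012] o=[-0.8927, 0.0972, 0.4948] → [1.0511, -0.3561, -0.2579, -0.1201, -0.7900, 0.6012]
J5: z=[-0.1201, -0.7900, 0.6012] o=[-1.6221, -0.3890, 0.4919] → [0.7565, 0.0828, 0.2600, -0.1201, -0.7900, 0.6012]
J6: z=[0.9407, 0.1030, 0.3233] o=[-1.3778, -0.8544, -0.0708] → [0.1592, -0.2684, -0.3778, 0.9407, 0.1030, 0.3233]
V = J·q̇ = [0.6026, -1.4451, -1.7194, 1.6983, 0.6383, 0.8985]

0.6026 -1.4451 -1.7194 1.6983 0.6383 0.8985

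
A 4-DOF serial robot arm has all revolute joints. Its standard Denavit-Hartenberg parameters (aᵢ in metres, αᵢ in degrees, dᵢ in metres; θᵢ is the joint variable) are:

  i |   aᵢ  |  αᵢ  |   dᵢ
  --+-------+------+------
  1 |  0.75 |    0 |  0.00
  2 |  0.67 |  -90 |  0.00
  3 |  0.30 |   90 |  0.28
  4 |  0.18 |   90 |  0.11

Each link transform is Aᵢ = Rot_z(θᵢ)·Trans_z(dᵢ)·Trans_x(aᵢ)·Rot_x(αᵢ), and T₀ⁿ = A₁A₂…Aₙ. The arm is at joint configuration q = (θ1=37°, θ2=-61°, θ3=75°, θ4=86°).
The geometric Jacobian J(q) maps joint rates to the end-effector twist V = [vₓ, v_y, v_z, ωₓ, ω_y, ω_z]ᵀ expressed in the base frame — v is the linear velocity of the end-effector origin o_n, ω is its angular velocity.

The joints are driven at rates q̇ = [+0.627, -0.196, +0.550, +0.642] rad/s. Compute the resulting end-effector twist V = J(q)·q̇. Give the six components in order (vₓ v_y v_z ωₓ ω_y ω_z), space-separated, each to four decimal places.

o_n = [1.5689, 0.5226, -0.2734]
J₁: ẑ×o_n = [-0.5226, 1.5689, 0.0000], ω = ẑ
J2: z=[0.0000, 0.0000, 1.0000] o=[0.5990, 0.4514, 0.0000] → [-0.0712, 0.9700, 0.0000, 0.0000, 0.0000, 1.0000]
J3: z=[0.4067, 0.9135, 0.0000] o=[1.2111, 0.1788, 0.0000] → [-0.2498, 0.1112, -0.1871, 0.4067, 0.9135, 0.0000]
J4: z=[0.8824, -0.3929, 0.2588] o=[1.3959, 0.4031, -0.2898] → [-0.0373, 0.0304, 0.1734, 0.8824, -0.3929, 0.2588]
V = J·q̇ = [-0.4751, 0.8743, 0.0084, 0.7902, 0.2502, 0.5972]

-0.4751 0.8743 0.0084 0.7902 0.2502 0.5972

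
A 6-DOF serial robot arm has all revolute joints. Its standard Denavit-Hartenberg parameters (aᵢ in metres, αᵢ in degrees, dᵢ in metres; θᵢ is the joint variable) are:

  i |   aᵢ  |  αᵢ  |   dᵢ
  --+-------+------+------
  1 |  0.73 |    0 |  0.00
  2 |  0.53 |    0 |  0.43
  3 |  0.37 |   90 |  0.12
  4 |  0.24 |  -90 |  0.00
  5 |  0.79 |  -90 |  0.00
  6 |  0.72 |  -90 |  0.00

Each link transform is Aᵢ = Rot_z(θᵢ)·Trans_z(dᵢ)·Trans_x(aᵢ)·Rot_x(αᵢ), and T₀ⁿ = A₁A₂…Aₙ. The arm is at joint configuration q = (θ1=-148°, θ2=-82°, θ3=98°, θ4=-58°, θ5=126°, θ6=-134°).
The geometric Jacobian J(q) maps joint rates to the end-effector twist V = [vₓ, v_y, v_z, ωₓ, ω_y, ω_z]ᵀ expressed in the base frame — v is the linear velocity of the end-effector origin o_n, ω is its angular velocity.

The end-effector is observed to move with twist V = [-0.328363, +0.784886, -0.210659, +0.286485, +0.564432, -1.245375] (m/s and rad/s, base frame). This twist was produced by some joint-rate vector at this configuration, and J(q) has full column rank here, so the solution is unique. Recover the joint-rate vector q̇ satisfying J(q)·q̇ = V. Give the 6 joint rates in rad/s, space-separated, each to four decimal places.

o_n = [-1.3517, -0.7665, 0.7654]
J₁: ẑ×o_n = [0.7665, -1.3517, 0.0000], ω = ẑ
J2: z=[0.0000, 0.0000, 1.0000] o=[-0.6191, -0.3868, 0.0000] → [0.3797, -0.7326, 0.0000, 0.0000, 0.0000, 1.0000]
J3: z=[0.0000, 0.0000, 1.0000] o=[-0.9598, 0.0192, 0.4300] → [0.7857, -0.3919, 0.0000, 0.0000, 0.0000, 1.0000]
J4: z=[-0.7431, 0.6691, 0.0000] o=[-1.2073, -0.2558, 0.5500] → [0.1441, 0.1601, 0.4761, -0.7431, 0.6691, 0.0000]
J5: z=[-0.5675, -0.6302, 0.5299] o=[-1.2924, -0.3503, 0.3465] → [-0.0435, 0.2063, 0.1989, -0.5675, -0.6302, 0.5299]
J6: z=[-0.1499, 0.7119, 0.6861] o=[-0.6528, -0.5951, 0.7403] → [0.1355, -0.4757, 0.5232, -0.1499, 0.7119, 0.6861]
q̇ = J⁺·V = [-0.5710, 0.0530, 0.0590, 0.4140, -0.9350, -0.4240]

-0.5710 0.0530 0.0590 0.4140 -0.9350 -0.4240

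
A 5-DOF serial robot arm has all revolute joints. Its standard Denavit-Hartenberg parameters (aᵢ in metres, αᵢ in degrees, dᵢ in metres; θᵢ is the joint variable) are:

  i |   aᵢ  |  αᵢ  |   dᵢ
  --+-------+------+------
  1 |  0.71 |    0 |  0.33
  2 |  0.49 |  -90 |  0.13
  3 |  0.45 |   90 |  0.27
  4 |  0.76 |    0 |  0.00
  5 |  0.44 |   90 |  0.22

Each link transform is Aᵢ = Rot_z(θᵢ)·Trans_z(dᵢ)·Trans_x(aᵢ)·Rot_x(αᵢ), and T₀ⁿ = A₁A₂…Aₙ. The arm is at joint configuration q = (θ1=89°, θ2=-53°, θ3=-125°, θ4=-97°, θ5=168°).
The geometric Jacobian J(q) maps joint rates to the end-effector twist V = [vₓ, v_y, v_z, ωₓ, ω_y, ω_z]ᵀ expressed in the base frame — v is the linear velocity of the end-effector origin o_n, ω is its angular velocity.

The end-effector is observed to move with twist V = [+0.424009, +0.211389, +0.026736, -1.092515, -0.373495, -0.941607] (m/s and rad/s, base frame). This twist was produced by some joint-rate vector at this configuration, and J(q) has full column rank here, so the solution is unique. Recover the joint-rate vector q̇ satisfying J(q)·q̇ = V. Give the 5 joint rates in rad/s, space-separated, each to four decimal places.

o_n = [0.0709, 0.6679, 0.7439]
J₁: ẑ×o_n = [-0.6679, 0.0709, 0.0000], ω = ẑ
J2: z=[0.0000, 0.0000, 1.0000] o=[0.0124, 0.7099, 0.3300] → [0.0420, 0.0585, -0.0000, 0.0000, 0.0000, 1.0000]
J3: z=[-0.5878, 0.8090, 0.0000] o=[0.4088, 0.9979, 0.4600] → [0.2297, 0.1669, 0.4674, -0.5878, 0.8090, 0.0000]
J4: z=[-0.6627, -0.4815, -0.5736] o=[0.0413, 1.0646, 0.8286] → [-0.1867, -0.0731, 0.2771, -0.6627, -0.4815, -0.5736]
J5: z=[-0.6627, -0.4815, -0.5736] o=[0.5277, 0.4856, 0.7527] → [0.1089, 0.2562, -0.3408, -0.6627, -0.4815, -0.5736]
q̇ = J⁺·V = [-0.5110, 0.3420, 0.3400, 0.5290, 0.8180]

-0.5110 0.3420 0.3400 0.5290 0.8180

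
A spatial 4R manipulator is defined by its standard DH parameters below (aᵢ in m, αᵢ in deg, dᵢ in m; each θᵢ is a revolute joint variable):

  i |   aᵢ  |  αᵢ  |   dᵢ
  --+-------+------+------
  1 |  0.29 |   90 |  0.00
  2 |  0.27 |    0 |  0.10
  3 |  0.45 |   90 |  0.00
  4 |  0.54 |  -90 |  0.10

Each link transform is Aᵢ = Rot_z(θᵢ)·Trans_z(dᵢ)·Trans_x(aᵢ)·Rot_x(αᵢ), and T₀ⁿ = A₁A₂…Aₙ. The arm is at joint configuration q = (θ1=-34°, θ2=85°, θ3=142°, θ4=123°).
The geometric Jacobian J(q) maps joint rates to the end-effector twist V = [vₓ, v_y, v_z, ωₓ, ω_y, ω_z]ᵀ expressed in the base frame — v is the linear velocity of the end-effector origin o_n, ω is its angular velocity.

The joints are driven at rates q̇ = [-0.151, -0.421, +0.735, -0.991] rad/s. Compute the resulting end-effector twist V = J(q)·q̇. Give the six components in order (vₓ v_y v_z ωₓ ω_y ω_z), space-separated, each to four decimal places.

-0.3915 -0.1119 -0.3945 0.4253 -0.6656 -0.8269

o_n = [-0.1980, -0.5333, 0.2232]
J₁: ẑ×o_n = [0.5333, -0.1980, 0.0000], ω = ẑ
J2: z=[-0.5592, -0.8290, 0.0000] o=[0.2404, -0.1622, 0.0000] → [-0.1850, 0.1248, -0.1559, -0.5592, -0.8290, 0.0000]
J3: z=[-0.5592, -0.8290, 0.0000] o=[0.2040, -0.2582, 0.2690] → [0.0380, -0.0256, -0.1795, -0.5592, -0.8290, 0.0000]
J4: z=[-0.6063, 0.4090, 0.6820] o=[-0.0504, -0.0866, -0.0601] → [0.4205, 0.0711, 0.3312, -0.6063, 0.4090, 0.6820]
V = J·q̇ = [-0.3915, -0.1119, -0.3945, 0.4253, -0.6656, -0.8269]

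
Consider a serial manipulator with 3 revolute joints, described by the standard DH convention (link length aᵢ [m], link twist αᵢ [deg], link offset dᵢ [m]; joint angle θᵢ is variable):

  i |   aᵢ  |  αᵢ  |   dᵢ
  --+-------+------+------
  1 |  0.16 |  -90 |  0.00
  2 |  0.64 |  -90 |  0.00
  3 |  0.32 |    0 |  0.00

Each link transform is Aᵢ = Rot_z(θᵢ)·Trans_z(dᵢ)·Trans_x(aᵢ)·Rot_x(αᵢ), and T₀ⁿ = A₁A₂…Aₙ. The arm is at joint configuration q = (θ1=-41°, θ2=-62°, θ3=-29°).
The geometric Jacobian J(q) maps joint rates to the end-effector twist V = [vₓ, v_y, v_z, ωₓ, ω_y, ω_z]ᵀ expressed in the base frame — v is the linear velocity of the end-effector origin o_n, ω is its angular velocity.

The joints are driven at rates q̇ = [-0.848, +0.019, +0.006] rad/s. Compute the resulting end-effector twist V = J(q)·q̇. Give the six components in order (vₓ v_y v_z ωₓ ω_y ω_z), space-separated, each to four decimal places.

o_n = [0.5485, -0.2712, 0.8122]
J₁: ẑ×o_n = [0.2712, 0.5485, -0.0000], ω = ẑ
J2: z=[0.6561, 0.7547, 0.0000] o=[0.1208, -0.1050, 0.0000] → [0.6130, -0.5329, -0.4319, 0.6561, 0.7547, 0.0000]
J3: z=[0.6664, -0.5793, -0.4695] o=[0.3475, -0.3021, 0.5651] → [-0.1286, -0.2590, 0.1370, 0.6664, -0.5793, -0.4695]
V = J·q̇ = [-0.2191, -0.4768, -0.0074, 0.0165, 0.0109, -0.8508]

-0.2191 -0.4768 -0.0074 0.0165 0.0109 -0.8508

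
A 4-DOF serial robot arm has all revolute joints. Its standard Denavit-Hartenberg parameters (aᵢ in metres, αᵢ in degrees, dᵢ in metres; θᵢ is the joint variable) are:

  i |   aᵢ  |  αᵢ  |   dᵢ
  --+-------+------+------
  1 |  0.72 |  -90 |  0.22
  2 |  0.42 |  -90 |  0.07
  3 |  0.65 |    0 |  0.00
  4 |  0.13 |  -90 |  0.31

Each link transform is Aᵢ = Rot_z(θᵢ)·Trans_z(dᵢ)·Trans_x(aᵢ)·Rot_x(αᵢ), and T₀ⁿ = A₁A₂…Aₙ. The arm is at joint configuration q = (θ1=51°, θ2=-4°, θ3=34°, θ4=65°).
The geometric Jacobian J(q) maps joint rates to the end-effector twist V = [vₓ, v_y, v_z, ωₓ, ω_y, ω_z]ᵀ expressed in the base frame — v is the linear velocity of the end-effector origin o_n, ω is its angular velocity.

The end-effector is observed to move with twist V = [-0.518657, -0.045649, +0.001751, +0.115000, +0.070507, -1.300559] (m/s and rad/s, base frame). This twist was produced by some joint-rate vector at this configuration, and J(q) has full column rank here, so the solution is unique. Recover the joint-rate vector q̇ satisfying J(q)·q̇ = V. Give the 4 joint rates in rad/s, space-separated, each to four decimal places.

0.5180 -0.0450 0.9870 0.8360

o_n = [1.3838, 1.0385, -0.0238]
J₁: ẑ×o_n = [-1.0385, 1.3838, 0.0000], ω = ẑ
J2: z=[-0.7771, 0.6293, 0.0000] o=[0.4531, 0.5595, 0.2200] → [-0.1534, -0.1894, -0.9579, -0.7771, 0.6293, 0.0000]
J3: z=[0.0439, 0.0542, -0.9976] o=[0.6624, 0.9292, 0.2493] → [0.0942, -0.7077, -0.0343, 0.0439, 0.0542, -0.9976]
J4: z=[0.0439, 0.0542, -0.9976] o=[1.2832, 1.1182, 0.2869] → [-0.0964, -0.0867, -0.0090, 0.0439, 0.0542, -0.9976]
q̇ = J⁺·V = [0.5180, -0.0450, 0.9870, 0.8360]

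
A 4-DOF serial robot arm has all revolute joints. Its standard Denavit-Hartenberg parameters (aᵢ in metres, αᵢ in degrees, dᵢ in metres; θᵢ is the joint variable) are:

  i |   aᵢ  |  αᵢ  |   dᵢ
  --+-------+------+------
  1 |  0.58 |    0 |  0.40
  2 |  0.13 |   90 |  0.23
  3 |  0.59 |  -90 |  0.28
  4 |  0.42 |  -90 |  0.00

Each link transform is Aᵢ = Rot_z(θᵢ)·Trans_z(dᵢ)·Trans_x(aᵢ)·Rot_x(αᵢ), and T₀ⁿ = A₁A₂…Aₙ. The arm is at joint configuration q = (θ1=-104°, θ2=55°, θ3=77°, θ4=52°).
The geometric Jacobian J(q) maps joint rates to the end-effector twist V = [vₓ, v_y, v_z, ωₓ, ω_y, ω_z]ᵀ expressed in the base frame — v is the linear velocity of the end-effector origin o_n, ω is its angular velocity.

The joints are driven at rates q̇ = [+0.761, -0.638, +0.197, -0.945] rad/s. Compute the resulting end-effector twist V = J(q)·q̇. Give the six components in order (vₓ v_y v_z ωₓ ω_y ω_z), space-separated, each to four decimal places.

o_n = [0.1087, -0.7715, 1.4568]
J₁: ẑ×o_n = [0.7715, 0.1087, -0.0000], ω = ẑ
J2: z=[0.0000, 0.0000, 1.0000] o=[-0.1403, -0.5628, 0.4000] → [0.2087, 0.2490, -0.0000, 0.0000, 0.0000, 1.0000]
J3: z=[-0.7547, -0.6561, 0.0000] o=[-0.0550, -0.6609, 0.6300] → [-0.5424, 0.6240, 0.1909, -0.7547, -0.6561, 0.0000]
J4: z=[-0.6392, 0.7354, 0.2250] o=[-0.1793, -0.9447, 1.2049] → [0.1463, 0.2258, -0.3225, -0.6392, 0.7354, 0.2250]
V = J·q̇ = [0.2088, -0.1666, 0.3424, 0.4554, -0.8242, -0.0896]

0.2088 -0.1666 0.3424 0.4554 -0.8242 -0.0896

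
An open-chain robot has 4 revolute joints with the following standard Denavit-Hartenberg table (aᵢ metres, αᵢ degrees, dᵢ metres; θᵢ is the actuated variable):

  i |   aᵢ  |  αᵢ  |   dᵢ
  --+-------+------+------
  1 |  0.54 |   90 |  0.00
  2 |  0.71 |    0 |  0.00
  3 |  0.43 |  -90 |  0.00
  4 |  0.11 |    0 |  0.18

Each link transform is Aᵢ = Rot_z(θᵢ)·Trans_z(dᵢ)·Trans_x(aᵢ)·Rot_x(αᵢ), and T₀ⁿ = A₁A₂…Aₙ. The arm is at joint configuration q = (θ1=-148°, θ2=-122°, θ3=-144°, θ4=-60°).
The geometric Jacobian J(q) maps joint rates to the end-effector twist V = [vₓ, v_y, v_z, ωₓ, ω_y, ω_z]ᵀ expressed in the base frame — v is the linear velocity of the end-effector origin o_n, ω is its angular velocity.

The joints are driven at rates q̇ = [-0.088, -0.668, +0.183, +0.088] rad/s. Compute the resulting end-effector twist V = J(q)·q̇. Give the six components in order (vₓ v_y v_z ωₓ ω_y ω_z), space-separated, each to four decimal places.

0.1597 0.0890 0.3632 0.3315 -0.3648 -0.0941

o_n = [-0.0084, 0.1071, -0.1309]
J₁: ẑ×o_n = [-0.1071, -0.0084, 0.0000], ω = ẑ
J2: z=[-0.5299, 0.8480, 0.0000] o=[-0.4579, -0.2862, 0.0000] → [-0.1110, -0.0693, -0.5896, -0.5299, 0.8480, 0.0000]
J3: z=[-0.5299, 0.8480, 0.0000] o=[-0.1389, -0.0868, -0.6021] → [0.3997, 0.2497, -0.2134, -0.5299, 0.8480, 0.0000]
J4: z=[0.8460, 0.5286, -0.0698] o=[-0.1134, -0.0709, -0.1732] → [0.0348, -0.0431, 0.0950, 0.8460, 0.5286, -0.0698]
V = J·q̇ = [0.1597, 0.0890, 0.3632, 0.3315, -0.3648, -0.0941]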